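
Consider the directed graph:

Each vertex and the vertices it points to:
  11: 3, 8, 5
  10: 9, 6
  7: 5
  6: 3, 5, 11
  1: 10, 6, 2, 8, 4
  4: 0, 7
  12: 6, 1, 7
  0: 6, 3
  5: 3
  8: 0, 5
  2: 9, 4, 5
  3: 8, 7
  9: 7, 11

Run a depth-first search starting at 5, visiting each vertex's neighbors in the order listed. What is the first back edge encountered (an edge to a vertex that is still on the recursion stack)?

6->3

DFS from 5 (visiting each vertex's neighbors in the order listed); mark gray on enter, black on exit:
5 gray
  3 gray
    8 gray
      0 gray
        6 gray
          6→3: 3 is gray → back edge
First back edge: 6 → 3.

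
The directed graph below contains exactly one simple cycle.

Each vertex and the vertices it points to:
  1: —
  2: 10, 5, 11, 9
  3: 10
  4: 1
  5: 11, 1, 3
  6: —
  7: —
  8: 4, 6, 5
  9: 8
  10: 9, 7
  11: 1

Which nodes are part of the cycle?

3, 5, 8, 9, 10

DFS with gray/black marking from 9:
9 gray
  8 gray
    4 gray
      1 gray
      1 black
    4 black
    6 gray
    6 black
    5 gray
      11 gray
        11→1: 1 black — skip
      11 black
      5→1: 1 black — skip
      3 gray
        10 gray
          10→9: 9 is gray → back edge
Back edge closes the cycle 9 → 8 → 5 → 3 → 10 → 9; its vertices are {3, 5, 8, 9, 10}.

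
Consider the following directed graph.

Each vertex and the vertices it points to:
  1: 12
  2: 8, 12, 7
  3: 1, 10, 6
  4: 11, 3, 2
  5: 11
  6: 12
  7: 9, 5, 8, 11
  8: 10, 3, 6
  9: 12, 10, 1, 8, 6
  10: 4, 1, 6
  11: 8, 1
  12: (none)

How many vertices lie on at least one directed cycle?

A vertex is on a directed cycle iff it belongs to a strongly connected component of size ≥ 2 (or has a self-loop).
The vertices on cycles are {2, 3, 4, 5, 7, 8, 9, 10, 11} — 9 in total.

9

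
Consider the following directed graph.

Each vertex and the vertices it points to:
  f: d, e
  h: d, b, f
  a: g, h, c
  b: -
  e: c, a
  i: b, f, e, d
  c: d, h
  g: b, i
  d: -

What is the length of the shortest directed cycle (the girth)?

4

For each vertex v, BFS finds the shortest path from v back to v.
The shortest such closed walk is e → a → g → i → e, length 4.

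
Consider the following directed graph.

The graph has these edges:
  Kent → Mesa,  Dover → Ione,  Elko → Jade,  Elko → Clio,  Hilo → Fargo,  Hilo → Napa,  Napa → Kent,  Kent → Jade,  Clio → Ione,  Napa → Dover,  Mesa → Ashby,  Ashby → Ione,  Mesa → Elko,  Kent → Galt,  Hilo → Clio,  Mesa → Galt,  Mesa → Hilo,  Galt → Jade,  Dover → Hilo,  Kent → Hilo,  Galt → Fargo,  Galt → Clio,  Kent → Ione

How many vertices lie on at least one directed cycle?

A vertex is on a directed cycle iff it belongs to a strongly connected component of size ≥ 2 (or has a self-loop).
The vertices on cycles are {Hilo, Kent, Mesa, Napa, Dover} — 5 in total.

5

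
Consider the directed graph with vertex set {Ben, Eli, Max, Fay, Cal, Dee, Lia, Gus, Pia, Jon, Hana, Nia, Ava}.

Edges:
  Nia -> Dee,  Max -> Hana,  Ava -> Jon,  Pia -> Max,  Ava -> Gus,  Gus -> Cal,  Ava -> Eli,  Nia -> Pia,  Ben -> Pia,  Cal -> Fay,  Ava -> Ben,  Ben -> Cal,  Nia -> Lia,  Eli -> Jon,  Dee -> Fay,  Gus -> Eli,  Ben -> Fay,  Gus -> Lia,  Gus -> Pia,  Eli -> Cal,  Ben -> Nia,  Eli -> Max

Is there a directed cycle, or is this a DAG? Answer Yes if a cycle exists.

DFS with white/gray/black marking, starting from Max:
Max gray
  Hana gray
  Hana black
Max black
Ben gray
  Cal gray
    Fay gray
    Fay black
  Cal black
  Pia gray
    Pia→Max: Max black — skip
  Pia black
  Ben→Fay: Fay black — skip
  Nia gray
    Lia gray
    Lia black
    Dee gray
      Dee→Fay: Fay black — skip
    Dee black
    Nia→Pia: Pia black — skip
  Nia black
Ben black
Eli gray
  Eli→Cal: Cal black — skip
  Jon gray
  Jon black
  Eli→Max: Max black — skip
Eli black
Gus gray
  Gus→Cal: Cal black — skip
  Gus→Lia: Lia black — skip
  Gus→Pia: Pia black — skip
  Gus→Eli: Eli black — skip
Gus black
Ava gray
  Ava→Eli: Eli black — skip
  Ava→Ben: Ben black — skip
  Ava→Gus: Gus black — skip
  Ava→Jon: Jon black — skip
Ava black
Every edge goes to a white or black vertex — no back edge, so the graph is acyclic.

No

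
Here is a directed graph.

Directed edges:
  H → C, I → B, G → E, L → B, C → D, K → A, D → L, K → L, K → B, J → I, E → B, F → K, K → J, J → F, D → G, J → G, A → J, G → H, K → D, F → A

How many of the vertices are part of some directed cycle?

A vertex is on a directed cycle iff it belongs to a strongly connected component of size ≥ 2 (or has a self-loop).
The vertices on cycles are {A, C, D, F, G, H, J, K} — 8 in total.

8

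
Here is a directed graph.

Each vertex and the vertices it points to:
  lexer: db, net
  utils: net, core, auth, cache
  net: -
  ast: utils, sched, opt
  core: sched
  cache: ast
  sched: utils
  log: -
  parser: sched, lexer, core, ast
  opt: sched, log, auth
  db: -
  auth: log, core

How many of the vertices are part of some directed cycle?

A vertex is on a directed cycle iff it belongs to a strongly connected component of size ≥ 2 (or has a self-loop).
The vertices on cycles are {ast, opt, auth, core, cache, sched, utils} — 7 in total.

7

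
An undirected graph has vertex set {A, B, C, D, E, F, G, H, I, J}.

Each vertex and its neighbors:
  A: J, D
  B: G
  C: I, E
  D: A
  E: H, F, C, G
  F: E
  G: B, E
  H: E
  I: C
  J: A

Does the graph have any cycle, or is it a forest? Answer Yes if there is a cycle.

DFS, tracking each vertex's parent; an edge to a visited non-parent vertex closes a cycle.
Start from E:
visit E (parent –)
  visit H (parent E)
    H–E: parent, skip
  visit F (parent E)
    F–E: parent, skip
  visit C (parent E)
    visit I (parent C)
      I–C: parent, skip
    C–E: parent, skip
  visit G (parent E)
    visit B (parent G)
      B–G: parent, skip
    G–E: parent, skip
visit A (parent –)
  visit J (parent A)
    J–A: parent, skip
  visit D (parent A)
    D–A: parent, skip
No non-parent visited neighbor found — the graph is a forest.

No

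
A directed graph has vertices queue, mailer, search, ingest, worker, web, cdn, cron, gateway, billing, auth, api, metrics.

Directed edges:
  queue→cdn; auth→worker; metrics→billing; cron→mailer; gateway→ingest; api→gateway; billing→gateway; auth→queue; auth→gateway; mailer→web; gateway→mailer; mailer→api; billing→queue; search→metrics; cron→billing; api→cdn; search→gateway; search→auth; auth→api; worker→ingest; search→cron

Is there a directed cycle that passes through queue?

queue lies on a cycle iff there is a path from queue back to itself.
Exploring from queue, it never reaches itself; equivalently, its strongly connected component is a singleton.

No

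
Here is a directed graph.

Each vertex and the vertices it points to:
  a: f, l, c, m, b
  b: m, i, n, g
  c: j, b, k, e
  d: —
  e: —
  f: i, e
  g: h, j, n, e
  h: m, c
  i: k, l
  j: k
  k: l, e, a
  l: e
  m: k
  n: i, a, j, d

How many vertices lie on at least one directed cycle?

11

A vertex is on a directed cycle iff it belongs to a strongly connected component of size ≥ 2 (or has a self-loop).
The vertices on cycles are {a, b, c, f, g, h, i, j, k, m, n} — 11 in total.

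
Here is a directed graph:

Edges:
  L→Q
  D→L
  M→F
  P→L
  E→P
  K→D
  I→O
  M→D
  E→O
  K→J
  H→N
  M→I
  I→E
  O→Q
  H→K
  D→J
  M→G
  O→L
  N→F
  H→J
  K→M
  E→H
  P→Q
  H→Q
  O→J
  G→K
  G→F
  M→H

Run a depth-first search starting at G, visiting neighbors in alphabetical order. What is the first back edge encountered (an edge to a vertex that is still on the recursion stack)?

M->G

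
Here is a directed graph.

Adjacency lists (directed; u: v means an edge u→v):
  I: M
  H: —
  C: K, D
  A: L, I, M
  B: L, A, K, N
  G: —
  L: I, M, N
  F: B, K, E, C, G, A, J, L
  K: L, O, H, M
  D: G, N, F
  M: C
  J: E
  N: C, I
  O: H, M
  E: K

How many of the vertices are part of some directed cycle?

13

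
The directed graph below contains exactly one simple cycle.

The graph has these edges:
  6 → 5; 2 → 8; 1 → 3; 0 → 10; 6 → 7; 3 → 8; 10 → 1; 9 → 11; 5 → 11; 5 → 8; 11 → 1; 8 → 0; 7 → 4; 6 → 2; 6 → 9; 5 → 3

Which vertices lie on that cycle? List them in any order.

DFS with gray/black marking from 8:
8 gray
  0 gray
    10 gray
      1 gray
        3 gray
          3→8: 8 is gray → back edge
Back edge closes the cycle 8 → 0 → 10 → 1 → 3 → 8; its vertices are {0, 1, 3, 8, 10}.

0, 1, 3, 8, 10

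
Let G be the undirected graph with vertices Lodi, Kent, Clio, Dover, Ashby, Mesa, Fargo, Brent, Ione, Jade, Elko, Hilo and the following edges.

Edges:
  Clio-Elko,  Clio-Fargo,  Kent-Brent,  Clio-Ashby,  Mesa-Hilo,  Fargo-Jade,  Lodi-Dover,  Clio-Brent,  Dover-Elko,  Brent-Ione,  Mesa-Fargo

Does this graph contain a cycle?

DFS, tracking each vertex's parent; an edge to a visited non-parent vertex closes a cycle.
Start from Hilo:
visit Hilo (parent –)
  visit Mesa (parent Hilo)
    visit Fargo (parent Mesa)
      Fargo–Mesa: parent, skip
      visit Clio (parent Fargo)
        Clio–Fargo: parent, skip
        visit Ashby (parent Clio)
          Ashby–Clio: parent, skip
        visit Brent (parent Clio)
          visit Kent (parent Brent)
            Kent–Brent: parent, skip
          visit Ione (parent Brent)
            Ione–Brent: parent, skip
          Brent–Clio: parent, skip
        visit Elko (parent Clio)
          visit Dover (parent Elko)
            visit Lodi (parent Dover)
              Lodi–Dover: parent, skip
            Dover–Elko: parent, skip
          Elko–Clio: parent, skip
      visit Jade (parent Fargo)
        Jade–Fargo: parent, skip
    Mesa–Hilo: parent, skip
No non-parent visited neighbor found — the graph is a forest.

No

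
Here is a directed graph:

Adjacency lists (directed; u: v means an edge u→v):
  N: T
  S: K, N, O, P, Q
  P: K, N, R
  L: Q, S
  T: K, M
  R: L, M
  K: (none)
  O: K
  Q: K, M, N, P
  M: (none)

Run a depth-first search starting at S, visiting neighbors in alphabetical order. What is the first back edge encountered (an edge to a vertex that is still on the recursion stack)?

DFS from S (visiting neighbors in alphabetical order); mark gray on enter, black on exit:
S gray
  K gray
  K black
  N gray
    T gray
      T→K: K black — skip
      M gray
      M black
    T black
  N black
  O gray
    O→K: K black — skip
  O black
  P gray
    P→K: K black — skip
    P→N: N black — skip
    R gray
      L gray
        Q gray
          Q→K: K black — skip
          Q→M: M black — skip
          Q→N: N black — skip
          Q→P: P is gray → back edge
First back edge: Q → P.

Q→P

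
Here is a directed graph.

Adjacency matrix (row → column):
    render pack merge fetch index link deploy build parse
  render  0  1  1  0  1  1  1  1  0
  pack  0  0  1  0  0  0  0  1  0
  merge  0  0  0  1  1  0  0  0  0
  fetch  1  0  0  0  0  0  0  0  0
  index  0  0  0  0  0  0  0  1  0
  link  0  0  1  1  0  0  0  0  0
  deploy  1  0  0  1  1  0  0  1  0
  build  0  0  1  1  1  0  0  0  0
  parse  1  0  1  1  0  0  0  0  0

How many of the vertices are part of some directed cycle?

8

A vertex is on a directed cycle iff it belongs to a strongly connected component of size ≥ 2 (or has a self-loop).
The vertices on cycles are {link, pack, build, fetch, index, merge, deploy, render} — 8 in total.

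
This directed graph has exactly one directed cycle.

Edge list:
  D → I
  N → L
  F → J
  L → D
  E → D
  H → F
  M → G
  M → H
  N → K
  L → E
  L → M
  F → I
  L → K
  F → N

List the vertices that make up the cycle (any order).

F, H, L, M, N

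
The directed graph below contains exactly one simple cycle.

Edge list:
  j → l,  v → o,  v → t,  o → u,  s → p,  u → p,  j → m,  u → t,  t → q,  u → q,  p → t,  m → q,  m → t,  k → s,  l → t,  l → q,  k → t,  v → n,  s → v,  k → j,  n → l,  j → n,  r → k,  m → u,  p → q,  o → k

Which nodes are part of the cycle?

DFS with gray/black marking from k:
k gray
  j gray
    m gray
      q gray
      q black
      u gray
        u→q: q black — skip
        p gray
          t gray
            t→q: q black — skip
          t black
          p→q: q black — skip
        p black
        u→t: t black — skip
      u black
      m→t: t black — skip
    m black
    l gray
      l→q: q black — skip
      l→t: t black — skip
    l black
    n gray
      n→l: l black — skip
    n black
  j black
  s gray
    s→p: p black — skip
    v gray
      v→t: t black — skip
      v→n: n black — skip
      o gray
        o→u: u black — skip
        o→k: k is gray → back edge
Back edge closes the cycle k → s → v → o → k; its vertices are {k, o, s, v}.

k, o, s, v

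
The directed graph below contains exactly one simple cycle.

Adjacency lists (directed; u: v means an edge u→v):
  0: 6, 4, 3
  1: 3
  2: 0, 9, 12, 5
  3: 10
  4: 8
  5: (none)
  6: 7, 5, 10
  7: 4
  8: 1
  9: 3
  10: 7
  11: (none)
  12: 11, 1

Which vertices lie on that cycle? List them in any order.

1, 3, 4, 7, 8, 10

DFS with gray/black marking from 4:
4 gray
  8 gray
    1 gray
      3 gray
        10 gray
          7 gray
            7→4: 4 is gray → back edge
Back edge closes the cycle 4 → 8 → 1 → 3 → 10 → 7 → 4; its vertices are {1, 3, 4, 7, 8, 10}.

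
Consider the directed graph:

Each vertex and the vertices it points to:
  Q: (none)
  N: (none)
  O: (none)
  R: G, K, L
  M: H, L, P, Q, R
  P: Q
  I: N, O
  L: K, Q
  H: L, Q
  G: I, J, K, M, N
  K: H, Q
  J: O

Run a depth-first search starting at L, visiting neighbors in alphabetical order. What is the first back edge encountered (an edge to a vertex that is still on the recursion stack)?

DFS from L (visiting neighbors in alphabetical order); mark gray on enter, black on exit:
L gray
  K gray
    H gray
      H→L: L is gray → back edge
First back edge: H → L.

H→L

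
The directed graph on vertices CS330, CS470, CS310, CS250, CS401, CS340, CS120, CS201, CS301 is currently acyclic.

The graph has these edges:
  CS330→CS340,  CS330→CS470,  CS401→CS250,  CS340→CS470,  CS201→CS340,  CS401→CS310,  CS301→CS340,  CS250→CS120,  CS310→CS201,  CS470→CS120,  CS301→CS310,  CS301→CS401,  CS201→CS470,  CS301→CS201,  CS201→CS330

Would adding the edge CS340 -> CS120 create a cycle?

No

Adding CS340→CS120 creates a cycle iff CS120 can already reach CS340.
Explore from CS120: no path reaches CS340. The graph stays acyclic.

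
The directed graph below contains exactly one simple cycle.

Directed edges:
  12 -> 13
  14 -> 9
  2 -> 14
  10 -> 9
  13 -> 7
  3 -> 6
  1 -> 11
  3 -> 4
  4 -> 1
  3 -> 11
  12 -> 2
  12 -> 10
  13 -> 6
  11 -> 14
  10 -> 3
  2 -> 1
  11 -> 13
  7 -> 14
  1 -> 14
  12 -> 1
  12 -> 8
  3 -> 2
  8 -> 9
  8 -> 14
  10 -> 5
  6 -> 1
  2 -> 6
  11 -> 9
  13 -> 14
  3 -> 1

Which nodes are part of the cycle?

DFS with gray/black marking from 13:
13 gray
  7 gray
    14 gray
      9 gray
      9 black
    14 black
  7 black
  13→14: 14 black — skip
  6 gray
    1 gray
      11 gray
        11→14: 14 black — skip
        11→9: 9 black — skip
        11→13: 13 is gray → back edge
Back edge closes the cycle 13 → 6 → 1 → 11 → 13; its vertices are {1, 6, 11, 13}.

1, 6, 11, 13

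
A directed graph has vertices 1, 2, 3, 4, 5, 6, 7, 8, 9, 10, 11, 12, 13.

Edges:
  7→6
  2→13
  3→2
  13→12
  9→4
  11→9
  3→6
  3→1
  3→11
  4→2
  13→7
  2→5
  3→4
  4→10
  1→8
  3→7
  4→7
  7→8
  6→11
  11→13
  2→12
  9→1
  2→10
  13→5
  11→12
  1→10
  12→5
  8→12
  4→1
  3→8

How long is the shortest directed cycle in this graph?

4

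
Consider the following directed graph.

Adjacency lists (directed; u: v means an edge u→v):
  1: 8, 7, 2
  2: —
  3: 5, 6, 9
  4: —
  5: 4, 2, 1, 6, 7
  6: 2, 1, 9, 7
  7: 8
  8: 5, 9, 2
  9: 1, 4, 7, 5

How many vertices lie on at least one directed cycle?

6

A vertex is on a directed cycle iff it belongs to a strongly connected component of size ≥ 2 (or has a self-loop).
The vertices on cycles are {1, 5, 6, 7, 8, 9} — 6 in total.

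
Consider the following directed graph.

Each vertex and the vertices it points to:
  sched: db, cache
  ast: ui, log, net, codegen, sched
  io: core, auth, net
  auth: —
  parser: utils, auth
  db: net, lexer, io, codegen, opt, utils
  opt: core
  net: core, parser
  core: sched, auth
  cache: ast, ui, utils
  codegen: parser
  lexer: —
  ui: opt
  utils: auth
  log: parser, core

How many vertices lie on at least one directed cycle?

10

A vertex is on a directed cycle iff it belongs to a strongly connected component of size ≥ 2 (or has a self-loop).
The vertices on cycles are {db, io, ui, ast, log, net, opt, core, cache, sched} — 10 in total.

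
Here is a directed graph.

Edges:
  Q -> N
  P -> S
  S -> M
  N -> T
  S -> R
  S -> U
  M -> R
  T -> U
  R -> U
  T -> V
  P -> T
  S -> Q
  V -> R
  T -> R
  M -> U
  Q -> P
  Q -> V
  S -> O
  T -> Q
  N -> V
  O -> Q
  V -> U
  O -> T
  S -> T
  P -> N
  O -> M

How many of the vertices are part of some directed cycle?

6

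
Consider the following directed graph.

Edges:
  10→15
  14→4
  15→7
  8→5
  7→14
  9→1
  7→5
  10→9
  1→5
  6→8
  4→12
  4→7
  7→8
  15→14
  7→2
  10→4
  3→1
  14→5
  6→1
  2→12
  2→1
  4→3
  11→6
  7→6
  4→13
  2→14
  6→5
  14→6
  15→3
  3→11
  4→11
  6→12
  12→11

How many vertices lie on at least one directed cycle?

7

A vertex is on a directed cycle iff it belongs to a strongly connected component of size ≥ 2 (or has a self-loop).
The vertices on cycles are {2, 4, 6, 7, 11, 12, 14} — 7 in total.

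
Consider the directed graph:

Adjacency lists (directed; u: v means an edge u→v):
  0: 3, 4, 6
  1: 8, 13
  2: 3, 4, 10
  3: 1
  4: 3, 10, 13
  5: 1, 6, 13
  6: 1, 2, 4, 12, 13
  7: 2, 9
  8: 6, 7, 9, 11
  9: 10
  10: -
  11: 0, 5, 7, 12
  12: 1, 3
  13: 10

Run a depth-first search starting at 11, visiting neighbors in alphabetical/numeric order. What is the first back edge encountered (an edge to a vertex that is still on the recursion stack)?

DFS from 11 (visiting neighbors in alphabetical/numeric order); mark gray on enter, black on exit:
11 gray
  0 gray
    3 gray
      1 gray
        8 gray
          6 gray
            6→1: 1 is gray → back edge
First back edge: 6 → 1.

6->1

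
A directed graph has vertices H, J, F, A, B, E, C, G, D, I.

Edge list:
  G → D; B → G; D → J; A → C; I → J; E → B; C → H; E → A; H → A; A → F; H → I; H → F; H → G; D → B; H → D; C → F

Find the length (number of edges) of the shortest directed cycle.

For each vertex v, BFS finds the shortest path from v back to v.
The shortest such closed walk is A → C → H → A, length 3.

3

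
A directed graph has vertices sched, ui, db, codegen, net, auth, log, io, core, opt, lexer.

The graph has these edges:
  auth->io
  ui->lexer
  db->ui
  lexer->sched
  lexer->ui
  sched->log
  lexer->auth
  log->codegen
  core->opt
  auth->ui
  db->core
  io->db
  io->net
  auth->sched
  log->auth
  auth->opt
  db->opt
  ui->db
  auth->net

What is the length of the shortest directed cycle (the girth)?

2

For each vertex v, BFS finds the shortest path from v back to v.
The shortest such closed walk is lexer → ui → lexer, length 2.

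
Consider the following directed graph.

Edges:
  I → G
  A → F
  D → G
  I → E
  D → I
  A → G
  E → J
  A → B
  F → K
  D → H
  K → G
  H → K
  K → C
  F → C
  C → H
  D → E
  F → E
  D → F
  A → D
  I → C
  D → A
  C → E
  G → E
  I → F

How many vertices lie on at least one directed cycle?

5

A vertex is on a directed cycle iff it belongs to a strongly connected component of size ≥ 2 (or has a self-loop).
The vertices on cycles are {A, C, D, H, K} — 5 in total.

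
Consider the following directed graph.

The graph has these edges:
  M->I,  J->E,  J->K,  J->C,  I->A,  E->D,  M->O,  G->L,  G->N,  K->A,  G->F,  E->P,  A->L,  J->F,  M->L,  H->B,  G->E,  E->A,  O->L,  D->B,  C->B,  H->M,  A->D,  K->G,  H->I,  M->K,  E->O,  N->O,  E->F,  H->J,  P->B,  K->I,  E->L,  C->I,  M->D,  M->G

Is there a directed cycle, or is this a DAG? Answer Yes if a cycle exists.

DFS with white/gray/black marking, starting from G:
G gray
  F gray
  F black
  E gray
    L gray
    L black
    A gray
      D gray
        B gray
        B black
      D black
      A→L: L black — skip
    A black
    E→F: F black — skip
    E→D: D black — skip
    O gray
      O→L: L black — skip
    O black
    P gray
      P→B: B black — skip
    P black
  E black
  G→L: L black — skip
  N gray
    N→O: O black — skip
  N black
G black
J gray
  K gray
    I gray
      I→A: A black — skip
    I black
    K→A: A black — skip
    K→G: G black — skip
  K black
  C gray
    C→B: B black — skip
    C→I: I black — skip
  C black
  J→E: E black — skip
  J→F: F black — skip
J black
H gray
  H→J: J black — skip
  H→B: B black — skip
  M gray
    M→I: I black — skip
    M→O: O black — skip
    M→G: G black — skip
    M→D: D black — skip
    M→L: L black — skip
    M→K: K black — skip
  M black
  H→I: I black — skip
H black
Every edge goes to a white or black vertex — no back edge, so the graph is acyclic.

No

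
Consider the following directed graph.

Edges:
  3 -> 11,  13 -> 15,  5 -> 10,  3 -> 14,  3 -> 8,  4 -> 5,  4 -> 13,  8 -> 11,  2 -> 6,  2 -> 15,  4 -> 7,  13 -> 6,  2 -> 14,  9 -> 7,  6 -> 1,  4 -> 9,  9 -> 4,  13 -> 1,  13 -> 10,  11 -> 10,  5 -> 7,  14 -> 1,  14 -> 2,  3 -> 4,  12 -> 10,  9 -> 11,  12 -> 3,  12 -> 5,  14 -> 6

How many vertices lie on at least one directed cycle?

4

A vertex is on a directed cycle iff it belongs to a strongly connected component of size ≥ 2 (or has a self-loop).
The vertices on cycles are {2, 4, 9, 14} — 4 in total.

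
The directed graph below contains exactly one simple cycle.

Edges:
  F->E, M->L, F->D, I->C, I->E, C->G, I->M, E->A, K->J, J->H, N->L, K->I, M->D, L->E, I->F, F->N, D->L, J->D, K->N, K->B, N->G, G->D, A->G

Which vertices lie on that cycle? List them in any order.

DFS with gray/black marking from D:
D gray
  L gray
    E gray
      A gray
        G gray
          G→D: D is gray → back edge
Back edge closes the cycle D → L → E → A → G → D; its vertices are {A, D, E, G, L}.

A, D, E, G, L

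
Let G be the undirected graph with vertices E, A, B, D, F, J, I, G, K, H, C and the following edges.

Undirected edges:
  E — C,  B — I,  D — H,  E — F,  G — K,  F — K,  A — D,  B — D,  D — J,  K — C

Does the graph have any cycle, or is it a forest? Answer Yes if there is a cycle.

Yes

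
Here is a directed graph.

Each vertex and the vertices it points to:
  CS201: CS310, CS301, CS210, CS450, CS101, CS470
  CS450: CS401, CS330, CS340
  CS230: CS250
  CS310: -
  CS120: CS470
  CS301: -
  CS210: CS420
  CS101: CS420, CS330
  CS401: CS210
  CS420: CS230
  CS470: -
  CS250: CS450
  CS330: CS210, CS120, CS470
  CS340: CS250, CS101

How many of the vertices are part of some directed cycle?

A vertex is on a directed cycle iff it belongs to a strongly connected component of size ≥ 2 (or has a self-loop).
The vertices on cycles are {CS101, CS210, CS230, CS250, CS330, CS340, CS401, CS420, CS450} — 9 in total.

9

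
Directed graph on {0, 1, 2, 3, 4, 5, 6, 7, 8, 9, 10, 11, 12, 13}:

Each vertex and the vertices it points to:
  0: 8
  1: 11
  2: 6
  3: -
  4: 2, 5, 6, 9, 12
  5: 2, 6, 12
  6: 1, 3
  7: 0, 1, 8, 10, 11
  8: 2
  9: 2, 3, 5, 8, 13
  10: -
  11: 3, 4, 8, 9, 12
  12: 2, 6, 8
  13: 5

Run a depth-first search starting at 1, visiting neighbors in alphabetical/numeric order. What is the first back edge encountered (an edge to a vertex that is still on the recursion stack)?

DFS from 1 (visiting neighbors in alphabetical/numeric order); mark gray on enter, black on exit:
1 gray
  11 gray
    3 gray
    3 black
    4 gray
      2 gray
        6 gray
          6→1: 1 is gray → back edge
First back edge: 6 → 1.

6→1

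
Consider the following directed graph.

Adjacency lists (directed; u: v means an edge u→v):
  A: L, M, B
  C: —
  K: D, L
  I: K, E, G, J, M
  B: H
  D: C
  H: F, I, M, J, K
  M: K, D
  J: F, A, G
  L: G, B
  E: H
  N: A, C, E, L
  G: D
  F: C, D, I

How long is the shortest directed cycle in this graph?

3

For each vertex v, BFS finds the shortest path from v back to v.
The shortest such closed walk is E → H → I → E, length 3.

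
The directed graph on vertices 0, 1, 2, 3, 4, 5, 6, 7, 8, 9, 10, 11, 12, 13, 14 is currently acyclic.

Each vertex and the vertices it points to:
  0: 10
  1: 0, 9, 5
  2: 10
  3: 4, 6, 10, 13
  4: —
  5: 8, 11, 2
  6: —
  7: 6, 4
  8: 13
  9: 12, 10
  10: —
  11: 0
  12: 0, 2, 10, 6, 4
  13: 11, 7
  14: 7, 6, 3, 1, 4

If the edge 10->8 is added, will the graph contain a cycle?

Adding 10→8 creates a cycle iff 8 can already reach 10.
Path from 8: 8 → 13 → 11 → 0 → 10.
So 8 → … → 10 → 8 is a cycle.

Yes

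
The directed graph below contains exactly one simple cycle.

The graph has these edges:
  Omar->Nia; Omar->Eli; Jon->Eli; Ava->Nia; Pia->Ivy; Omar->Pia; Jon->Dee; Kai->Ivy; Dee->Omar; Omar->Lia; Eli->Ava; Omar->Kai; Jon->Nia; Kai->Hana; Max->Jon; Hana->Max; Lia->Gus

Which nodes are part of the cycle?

Dee, Jon, Kai, Max, Hana, Omar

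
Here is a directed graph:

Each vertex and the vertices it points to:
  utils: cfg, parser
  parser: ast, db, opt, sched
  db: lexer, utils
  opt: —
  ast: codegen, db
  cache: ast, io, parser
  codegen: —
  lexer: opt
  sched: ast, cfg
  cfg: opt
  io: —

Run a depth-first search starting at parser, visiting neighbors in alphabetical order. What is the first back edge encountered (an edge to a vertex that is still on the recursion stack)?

utils→parser

DFS from parser (visiting neighbors in alphabetical order); mark gray on enter, black on exit:
parser gray
  ast gray
    codegen gray
    codegen black
    db gray
      lexer gray
        opt gray
        opt black
      lexer black
      utils gray
        cfg gray
          cfg→opt: opt black — skip
        cfg black
        utils→parser: parser is gray → back edge
First back edge: utils → parser.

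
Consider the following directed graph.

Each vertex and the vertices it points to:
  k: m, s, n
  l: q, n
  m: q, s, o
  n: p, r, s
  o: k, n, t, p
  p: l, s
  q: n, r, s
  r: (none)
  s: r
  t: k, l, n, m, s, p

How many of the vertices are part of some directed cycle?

A vertex is on a directed cycle iff it belongs to a strongly connected component of size ≥ 2 (or has a self-loop).
The vertices on cycles are {k, l, m, n, o, p, q, t} — 8 in total.

8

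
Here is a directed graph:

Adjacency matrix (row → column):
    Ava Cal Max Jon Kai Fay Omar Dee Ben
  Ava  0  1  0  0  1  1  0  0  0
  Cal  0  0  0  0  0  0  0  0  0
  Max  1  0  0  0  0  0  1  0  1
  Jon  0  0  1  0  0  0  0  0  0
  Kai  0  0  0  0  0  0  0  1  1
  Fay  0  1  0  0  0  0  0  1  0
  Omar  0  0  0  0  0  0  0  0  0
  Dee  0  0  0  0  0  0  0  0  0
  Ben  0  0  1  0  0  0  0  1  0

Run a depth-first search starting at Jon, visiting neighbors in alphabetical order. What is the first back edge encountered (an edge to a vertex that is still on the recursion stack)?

Ben->Max

DFS from Jon (visiting neighbors in alphabetical order); mark gray on enter, black on exit:
Jon gray
  Max gray
    Ava gray
      Cal gray
      Cal black
      Fay gray
        Fay→Cal: Cal black — skip
        Dee gray
        Dee black
      Fay black
      Kai gray
        Ben gray
          Ben→Dee: Dee black — skip
          Ben→Max: Max is gray → back edge
First back edge: Ben → Max.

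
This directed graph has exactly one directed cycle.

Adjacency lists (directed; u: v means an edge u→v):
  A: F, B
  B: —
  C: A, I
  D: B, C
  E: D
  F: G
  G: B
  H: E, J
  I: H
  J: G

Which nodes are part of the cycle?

DFS with gray/black marking from D:
D gray
  B gray
  B black
  C gray
    A gray
      F gray
        G gray
          G→B: B black — skip
        G black
      F black
      A→B: B black — skip
    A black
    I gray
      H gray
        E gray
          E→D: D is gray → back edge
Back edge closes the cycle D → C → I → H → E → D; its vertices are {C, D, E, H, I}.

C, D, E, H, I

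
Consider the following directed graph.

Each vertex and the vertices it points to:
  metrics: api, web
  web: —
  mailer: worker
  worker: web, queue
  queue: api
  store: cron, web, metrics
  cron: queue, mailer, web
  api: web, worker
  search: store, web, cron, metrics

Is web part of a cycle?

No

web lies on a cycle iff there is a path from web back to itself.
Exploring from web, it never reaches itself; equivalently, its strongly connected component is a singleton.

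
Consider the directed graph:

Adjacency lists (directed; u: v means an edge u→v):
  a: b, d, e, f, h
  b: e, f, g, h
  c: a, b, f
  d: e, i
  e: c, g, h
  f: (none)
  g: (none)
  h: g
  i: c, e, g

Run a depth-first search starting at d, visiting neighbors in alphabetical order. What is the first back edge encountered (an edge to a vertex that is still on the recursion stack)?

DFS from d (visiting neighbors in alphabetical order); mark gray on enter, black on exit:
d gray
  e gray
    c gray
      a gray
        b gray
          b→e: e is gray → back edge
First back edge: b → e.

b→e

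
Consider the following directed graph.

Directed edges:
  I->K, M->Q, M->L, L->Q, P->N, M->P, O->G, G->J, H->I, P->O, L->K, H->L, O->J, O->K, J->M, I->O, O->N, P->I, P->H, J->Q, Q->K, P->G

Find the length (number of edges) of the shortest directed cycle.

For each vertex v, BFS finds the shortest path from v back to v.
The shortest such closed walk is P → O → J → M → P, length 4.

4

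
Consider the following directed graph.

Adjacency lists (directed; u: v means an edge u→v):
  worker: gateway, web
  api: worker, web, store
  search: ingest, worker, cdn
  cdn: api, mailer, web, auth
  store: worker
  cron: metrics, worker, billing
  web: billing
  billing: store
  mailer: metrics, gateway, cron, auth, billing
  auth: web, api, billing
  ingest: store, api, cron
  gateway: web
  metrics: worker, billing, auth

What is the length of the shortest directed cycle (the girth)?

4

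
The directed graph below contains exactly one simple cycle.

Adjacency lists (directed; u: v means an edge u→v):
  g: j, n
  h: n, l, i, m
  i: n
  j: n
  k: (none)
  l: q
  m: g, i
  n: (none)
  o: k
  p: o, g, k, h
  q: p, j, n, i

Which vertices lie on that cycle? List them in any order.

h, l, p, q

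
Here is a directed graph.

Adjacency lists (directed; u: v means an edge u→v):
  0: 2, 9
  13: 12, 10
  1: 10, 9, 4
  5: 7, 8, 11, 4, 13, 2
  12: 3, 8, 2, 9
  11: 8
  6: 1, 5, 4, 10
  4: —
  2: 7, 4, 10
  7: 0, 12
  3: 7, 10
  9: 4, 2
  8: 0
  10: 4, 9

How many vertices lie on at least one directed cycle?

8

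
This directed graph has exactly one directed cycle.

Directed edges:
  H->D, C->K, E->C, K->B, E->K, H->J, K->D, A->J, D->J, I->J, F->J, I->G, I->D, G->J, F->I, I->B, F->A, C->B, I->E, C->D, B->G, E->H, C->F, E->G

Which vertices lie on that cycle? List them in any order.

DFS with gray/black marking from C:
C gray
  K gray
    D gray
      J gray
      J black
    D black
    B gray
      G gray
        G→J: J black — skip
      G black
    B black
  K black
  C→B: B black — skip
  F gray
    F→J: J black — skip
    A gray
      A→J: J black — skip
    A black
    I gray
      I→B: B black — skip
      I→G: G black — skip
      E gray
        E→K: K black — skip
        E→C: C is gray → back edge
Back edge closes the cycle C → F → I → E → C; its vertices are {C, E, F, I}.

C, E, F, I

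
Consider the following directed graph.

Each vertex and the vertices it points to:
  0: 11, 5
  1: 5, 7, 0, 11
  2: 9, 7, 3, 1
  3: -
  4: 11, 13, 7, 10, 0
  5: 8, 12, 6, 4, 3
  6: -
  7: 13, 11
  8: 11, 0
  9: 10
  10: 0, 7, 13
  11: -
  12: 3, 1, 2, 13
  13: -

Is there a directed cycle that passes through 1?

1 is on a cycle iff 1 can reach itself via ≥1 edge.
1 → 5 → 12 → 1 — yes.

Yes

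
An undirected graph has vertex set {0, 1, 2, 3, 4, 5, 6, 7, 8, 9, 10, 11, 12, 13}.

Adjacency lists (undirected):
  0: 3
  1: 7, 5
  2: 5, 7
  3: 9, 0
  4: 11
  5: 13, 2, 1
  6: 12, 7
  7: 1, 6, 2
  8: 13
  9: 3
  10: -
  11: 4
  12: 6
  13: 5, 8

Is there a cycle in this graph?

Yes

DFS, tracking each vertex's parent; an edge to a visited non-parent vertex closes a cycle.
Start from 8:
visit 8 (parent –)
  visit 13 (parent 8)
    visit 5 (parent 13)
      5–13: parent, skip
      visit 2 (parent 5)
        2–5: parent, skip
        visit 7 (parent 2)
          visit 1 (parent 7)
            1–7: parent, skip
            1–5: 5 visited and ≠ parent → cycle
Cycle: 5 – 2 – 7 – 1 – 5.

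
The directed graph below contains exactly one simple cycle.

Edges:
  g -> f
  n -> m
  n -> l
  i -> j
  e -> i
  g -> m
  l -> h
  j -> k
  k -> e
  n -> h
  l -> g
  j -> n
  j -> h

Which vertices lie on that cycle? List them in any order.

e, i, j, k

DFS with gray/black marking from i:
i gray
  j gray
    n gray
      h gray
      h black
      l gray
        l→h: h black — skip
        g gray
          m gray
          m black
          f gray
          f black
        g black
      l black
      n→m: m black — skip
    n black
    k gray
      e gray
        e→i: i is gray → back edge
Back edge closes the cycle i → j → k → e → i; its vertices are {e, i, j, k}.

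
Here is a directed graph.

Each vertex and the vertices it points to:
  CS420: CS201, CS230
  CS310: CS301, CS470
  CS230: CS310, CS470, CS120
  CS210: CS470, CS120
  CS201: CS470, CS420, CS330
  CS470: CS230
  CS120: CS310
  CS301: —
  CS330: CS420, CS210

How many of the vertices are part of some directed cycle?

A vertex is on a directed cycle iff it belongs to a strongly connected component of size ≥ 2 (or has a self-loop).
The vertices on cycles are {CS120, CS201, CS230, CS310, CS330, CS420, CS470} — 7 in total.

7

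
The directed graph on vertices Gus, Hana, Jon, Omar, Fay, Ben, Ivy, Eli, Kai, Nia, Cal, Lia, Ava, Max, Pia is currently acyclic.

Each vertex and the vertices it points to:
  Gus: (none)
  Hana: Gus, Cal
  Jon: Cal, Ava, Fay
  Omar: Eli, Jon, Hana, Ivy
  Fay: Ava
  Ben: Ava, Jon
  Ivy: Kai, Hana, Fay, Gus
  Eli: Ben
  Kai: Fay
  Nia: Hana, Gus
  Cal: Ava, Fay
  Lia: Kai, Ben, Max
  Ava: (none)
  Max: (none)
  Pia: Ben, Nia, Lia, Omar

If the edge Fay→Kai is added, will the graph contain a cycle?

Yes

Adding Fay→Kai creates a cycle iff Kai can already reach Fay.
Path from Kai: Kai → Fay.
So Kai → … → Fay → Kai is a cycle.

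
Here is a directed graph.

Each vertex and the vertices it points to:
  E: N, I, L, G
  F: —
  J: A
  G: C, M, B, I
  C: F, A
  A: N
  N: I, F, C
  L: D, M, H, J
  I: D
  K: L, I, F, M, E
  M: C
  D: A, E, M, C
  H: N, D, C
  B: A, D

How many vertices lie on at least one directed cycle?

12

A vertex is on a directed cycle iff it belongs to a strongly connected component of size ≥ 2 (or has a self-loop).
The vertices on cycles are {A, B, C, D, E, G, H, I, J, L, M, N} — 12 in total.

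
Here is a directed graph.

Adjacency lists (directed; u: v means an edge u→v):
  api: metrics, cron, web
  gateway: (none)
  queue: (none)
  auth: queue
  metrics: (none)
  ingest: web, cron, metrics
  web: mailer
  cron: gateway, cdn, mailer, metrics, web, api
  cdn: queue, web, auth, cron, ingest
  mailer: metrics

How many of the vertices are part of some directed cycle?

4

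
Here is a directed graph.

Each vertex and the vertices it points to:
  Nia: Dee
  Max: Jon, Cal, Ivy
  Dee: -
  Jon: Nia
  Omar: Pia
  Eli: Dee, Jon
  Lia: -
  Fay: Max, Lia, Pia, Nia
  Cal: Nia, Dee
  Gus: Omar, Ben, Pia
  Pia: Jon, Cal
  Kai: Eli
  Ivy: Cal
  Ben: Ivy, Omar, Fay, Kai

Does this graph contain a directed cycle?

No

DFS with white/gray/black marking, starting from Jon:
Jon gray
  Nia gray
    Dee gray
    Dee black
  Nia black
Jon black
Max gray
  Max→Jon: Jon black — skip
  Cal gray
    Cal→Nia: Nia black — skip
    Cal→Dee: Dee black — skip
  Cal black
  Ivy gray
    Ivy→Cal: Cal black — skip
  Ivy black
Max black
Omar gray
  Pia gray
    Pia→Jon: Jon black — skip
    Pia→Cal: Cal black — skip
  Pia black
Omar black
Eli gray
  Eli→Dee: Dee black — skip
  Eli→Jon: Jon black — skip
Eli black
Lia gray
Lia black
Fay gray
  Fay→Max: Max black — skip
  Fay→Lia: Lia black — skip
  Fay→Pia: Pia black — skip
  Fay→Nia: Nia black — skip
Fay black
Gus gray
  Gus→Omar: Omar black — skip
  Ben gray
    Ben→Ivy: Ivy black — skip
    Ben→Omar: Omar black — skip
    Ben→Fay: Fay black — skip
    Kai gray
      Kai→Eli: Eli black — skip
    Kai black
  Ben black
  Gus→Pia: Pia black — skip
Gus black
Every edge goes to a white or black vertex — no back edge, so the graph is acyclic.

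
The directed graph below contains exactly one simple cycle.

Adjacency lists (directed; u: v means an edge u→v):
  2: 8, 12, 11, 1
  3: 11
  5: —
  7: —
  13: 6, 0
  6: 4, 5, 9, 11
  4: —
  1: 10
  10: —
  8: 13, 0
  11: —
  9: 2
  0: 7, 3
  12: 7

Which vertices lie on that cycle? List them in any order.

DFS with gray/black marking from 2:
2 gray
  8 gray
    13 gray
      6 gray
        4 gray
        4 black
        5 gray
        5 black
        9 gray
          9→2: 2 is gray → back edge
Back edge closes the cycle 2 → 8 → 13 → 6 → 9 → 2; its vertices are {2, 6, 8, 9, 13}.

2, 6, 8, 9, 13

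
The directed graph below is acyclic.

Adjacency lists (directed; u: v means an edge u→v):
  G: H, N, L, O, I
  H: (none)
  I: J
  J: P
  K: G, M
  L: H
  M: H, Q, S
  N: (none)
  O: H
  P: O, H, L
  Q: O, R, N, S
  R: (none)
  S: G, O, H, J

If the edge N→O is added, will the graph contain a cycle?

Adding N→O creates a cycle iff O can already reach N.
Explore from O: no path reaches N. The graph stays acyclic.

No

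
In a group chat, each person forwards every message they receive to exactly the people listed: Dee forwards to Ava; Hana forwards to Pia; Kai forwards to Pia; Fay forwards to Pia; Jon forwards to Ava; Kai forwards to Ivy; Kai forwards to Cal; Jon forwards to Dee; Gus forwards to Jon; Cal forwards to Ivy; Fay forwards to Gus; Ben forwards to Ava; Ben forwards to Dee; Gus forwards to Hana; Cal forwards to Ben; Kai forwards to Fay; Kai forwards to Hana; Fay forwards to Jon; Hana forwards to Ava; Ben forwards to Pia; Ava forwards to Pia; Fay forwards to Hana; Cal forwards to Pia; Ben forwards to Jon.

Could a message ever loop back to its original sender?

No

DFS with white/gray/black marking, starting from Fay:
Fay gray
  Hana gray
    Pia gray
    Pia black
    Ava gray
      Ava→Pia: Pia black — skip
    Ava black
  Hana black
  Jon gray
    Jon→Ava: Ava black — skip
    Dee gray
      Dee→Ava: Ava black — skip
    Dee black
  Jon black
  Fay→Pia: Pia black — skip
  Gus gray
    Gus→Hana: Hana black — skip
    Gus→Jon: Jon black — skip
  Gus black
Fay black
Ivy gray
Ivy black
Cal gray
  Cal→Ivy: Ivy black — skip
  Ben gray
    Ben→Dee: Dee black — skip
    Ben→Pia: Pia black — skip
    Ben→Jon: Jon black — skip
    Ben→Ava: Ava black — skip
  Ben black
  Cal→Pia: Pia black — skip
Cal black
Kai gray
  Kai→Cal: Cal black — skip
  Kai→Fay: Fay black — skip
  Kai→Ivy: Ivy black — skip
  Kai→Hana: Hana black — skip
  Kai→Pia: Pia black — skip
Kai black
Every edge goes to a white or black vertex — no back edge, so the graph is acyclic.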